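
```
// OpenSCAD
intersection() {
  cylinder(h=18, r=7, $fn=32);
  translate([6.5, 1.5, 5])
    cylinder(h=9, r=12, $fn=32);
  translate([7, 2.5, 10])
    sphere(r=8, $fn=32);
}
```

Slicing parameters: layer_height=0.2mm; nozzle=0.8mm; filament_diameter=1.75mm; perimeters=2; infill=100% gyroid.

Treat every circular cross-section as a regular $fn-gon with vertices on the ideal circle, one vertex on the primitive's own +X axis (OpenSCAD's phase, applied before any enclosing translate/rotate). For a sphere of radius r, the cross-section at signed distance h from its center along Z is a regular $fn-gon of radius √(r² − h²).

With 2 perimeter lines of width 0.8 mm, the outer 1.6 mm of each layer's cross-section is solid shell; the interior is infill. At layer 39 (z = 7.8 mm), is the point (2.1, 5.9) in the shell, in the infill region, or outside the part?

At z = 7.8 mm: the r=7 cylinder gives a regular 32-gon of circumradius 7 (constant along its height); the r=12 cylinder at (6.5, 1.5) gives a regular 32-gon of circumradius 12 (constant along its height); the r=8 sphere at (7, 2.5) contributes a regular 32-gon of circumradius √(8²−2.2²) = 7.692; Keeping only the common overlap: the r=12 cylinder at (6.5, 1.5) partially overlaps the r=7 cylinder; clipping to the common part keeps 138.38 mm²; the r=8 sphere at (7, 2.5) partially overlaps the running intersection; clipping to the common part keeps 64.30 mm² — 1 connected region. Overall, the cross-section is a single solid region. The nearest boundary edge runs (1.37, 6.87)→(2.68, 6.47); distance from the point to it = 0.71 mm. The point is inside the cross-section, 0.71 mm from the nearest boundary — within the 1.6 mm shell band (2 × 0.8).

shell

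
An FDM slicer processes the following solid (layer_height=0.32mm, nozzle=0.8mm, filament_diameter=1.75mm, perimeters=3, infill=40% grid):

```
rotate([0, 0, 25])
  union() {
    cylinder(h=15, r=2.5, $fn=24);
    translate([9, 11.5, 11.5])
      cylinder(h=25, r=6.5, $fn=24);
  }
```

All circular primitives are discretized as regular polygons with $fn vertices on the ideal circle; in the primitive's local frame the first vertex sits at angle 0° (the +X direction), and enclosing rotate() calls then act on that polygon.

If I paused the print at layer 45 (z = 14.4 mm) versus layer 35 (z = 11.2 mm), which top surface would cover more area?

layer 45 (z = 14.4 mm)

Layer 45 (z = 14.4): the cylinder: section is a regular 24-gon, circumradius r=2.5 (area = (24/2)·2.500²·sin(360°/24) = 19.41 mm²); the cylinder at (9, 11.5): section is a regular 24-gon, circumradius r=6.5 (area = (24/2)·6.500²·sin(360°/24) = 131.22 mm²); Taking the union: the 2 present regions are separate (no shared area or edge), so areas and boundary lengths simply add and each stays a separate island — area = 150.63 mm²; (whole slice rotated 25° about Z — lengths, areas and connectivity unchanged). So its area = 150.63 mm². Layer 35 (z = 11.2): the cylinder: section is a regular 24-gon, circumradius r=2.5 (area = (24/2)·2.500²·sin(360°/24) = 19.41 mm²); the cylinder at (9, 11.5) is not intersected at this z (z outside [11.5, 36.5]); Merging all regions: only the r=2.5 cylinder is present, so the union is just that shape — area = 19.41 mm²; (whole slice rotated 25° about Z — lengths, areas and connectivity unchanged). So its area = 19.41 mm². Layer 45 is larger (150.63 vs 19.41 mm²).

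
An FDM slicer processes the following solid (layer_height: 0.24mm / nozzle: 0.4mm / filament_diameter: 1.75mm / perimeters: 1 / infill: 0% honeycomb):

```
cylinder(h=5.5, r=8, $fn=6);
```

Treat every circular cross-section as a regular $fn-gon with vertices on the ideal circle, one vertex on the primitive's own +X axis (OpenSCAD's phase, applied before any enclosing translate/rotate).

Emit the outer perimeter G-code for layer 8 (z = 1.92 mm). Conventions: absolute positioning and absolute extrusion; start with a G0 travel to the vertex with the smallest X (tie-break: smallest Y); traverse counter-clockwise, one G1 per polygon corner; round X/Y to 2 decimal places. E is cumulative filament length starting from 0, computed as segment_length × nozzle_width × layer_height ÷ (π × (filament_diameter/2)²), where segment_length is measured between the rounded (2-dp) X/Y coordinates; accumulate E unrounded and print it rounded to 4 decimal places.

G0 X-8.00 Y0.00 Z1.92
G1 X-4.00 Y-6.93 E0.3194
G1 X4.00 Y-6.93 E0.6387
G1 X8.00 Y0.00 E0.9580
G1 X4.00 Y6.93 E1.2774
G1 X-4.00 Y6.93 E1.5967
G1 X-8.00 Y0.00 E1.9160

At z = 1.92 mm: the cylinder: section is a regular 6-gon, circumradius r=8. The outline is a single polygon with 6 vertices. Extrusion per mm of travel: 0.4 × 0.24 / (π × 0.875²) = 0.039912. Accumulating E over each segment gives final E = 1.9160.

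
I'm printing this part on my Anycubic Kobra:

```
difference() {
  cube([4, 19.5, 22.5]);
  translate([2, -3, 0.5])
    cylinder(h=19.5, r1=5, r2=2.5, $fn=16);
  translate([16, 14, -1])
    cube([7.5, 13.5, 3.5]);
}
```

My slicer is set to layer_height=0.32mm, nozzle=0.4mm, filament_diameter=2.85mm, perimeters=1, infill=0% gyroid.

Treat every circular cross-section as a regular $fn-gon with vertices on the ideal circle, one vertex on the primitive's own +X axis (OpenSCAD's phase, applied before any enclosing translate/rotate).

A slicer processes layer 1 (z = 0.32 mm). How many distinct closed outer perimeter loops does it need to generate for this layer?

At z = 0.32 mm: the cube is present — its section is the full 4×19.5 rectangle; the cone at (2, -3) is absent (z outside [0.5, 20]); the 7.5×13.5 cube at (16, 14) contributes its full rectangle; After the difference (first − rest): starting from the 4×19.5 cube, the 7.5×13.5 cube at (16, 14) misses the remaining region (no effect) — 1 connected region. The result has 1 disconnected region.

1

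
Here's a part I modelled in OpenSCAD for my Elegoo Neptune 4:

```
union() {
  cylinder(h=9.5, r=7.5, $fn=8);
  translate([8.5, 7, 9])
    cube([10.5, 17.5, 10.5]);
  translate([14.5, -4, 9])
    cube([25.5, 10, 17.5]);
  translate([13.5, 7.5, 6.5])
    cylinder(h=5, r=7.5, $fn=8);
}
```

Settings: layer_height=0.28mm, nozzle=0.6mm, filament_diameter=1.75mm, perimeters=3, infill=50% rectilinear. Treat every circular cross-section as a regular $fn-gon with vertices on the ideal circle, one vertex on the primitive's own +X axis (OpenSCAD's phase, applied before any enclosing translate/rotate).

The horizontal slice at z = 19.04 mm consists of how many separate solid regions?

At z = 19.04 mm: the cylinder does not reach this height (z outside [0, 9.5]); the cube at (8.5, 7) is present — its section is the full 10.5×17.5 rectangle; the cube at (14.5, -4) is present — its section is the full 25.5×10 rectangle; the cylinder at (13.5, 7.5) does not reach this height (z outside [6.5, 11.5]); Combining (union): the 2 present regions are separate (no shared area or edge), so areas and boundary lengths simply add and each stays a separate island — 2 connected regions. The result has 2 disconnected regions.

2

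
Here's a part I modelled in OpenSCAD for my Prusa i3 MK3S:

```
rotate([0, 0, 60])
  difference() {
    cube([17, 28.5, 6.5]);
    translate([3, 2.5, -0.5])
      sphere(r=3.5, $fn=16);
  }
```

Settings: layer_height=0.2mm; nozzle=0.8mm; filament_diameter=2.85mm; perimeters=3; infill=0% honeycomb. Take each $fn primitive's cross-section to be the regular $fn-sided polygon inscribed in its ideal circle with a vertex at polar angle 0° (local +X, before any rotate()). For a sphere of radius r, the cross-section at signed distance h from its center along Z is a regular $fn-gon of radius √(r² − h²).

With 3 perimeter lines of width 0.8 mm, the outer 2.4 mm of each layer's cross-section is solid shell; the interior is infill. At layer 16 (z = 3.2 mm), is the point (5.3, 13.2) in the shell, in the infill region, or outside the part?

shell

At z = 3.2 mm: the cube is present — its section is the full 17×28.5 rectangle; the sphere at (3, 2.5) is absent (|z−center|=3.700 > r=3.5); Taking the first minus the rest: none of the subtracted shapes is present at this height, so the 17×28.5 cube is unchanged — 1 connected region; (rotated 60° about Z; rotation is an isometry so areas/perimeters/island counts are preserved). Overall, the cross-section is a single solid region. Undo the 60° rotation: the query point maps to (14.082, 2.010) in the un-rotated model frame. The nearest boundary edge runs (0.00, 0.00)→(17.00, 0.00); distance from the point to it = 2.01 mm. The point is inside the cross-section, 2.01 mm from the nearest boundary — within the 2.4 mm shell band (3 × 0.8).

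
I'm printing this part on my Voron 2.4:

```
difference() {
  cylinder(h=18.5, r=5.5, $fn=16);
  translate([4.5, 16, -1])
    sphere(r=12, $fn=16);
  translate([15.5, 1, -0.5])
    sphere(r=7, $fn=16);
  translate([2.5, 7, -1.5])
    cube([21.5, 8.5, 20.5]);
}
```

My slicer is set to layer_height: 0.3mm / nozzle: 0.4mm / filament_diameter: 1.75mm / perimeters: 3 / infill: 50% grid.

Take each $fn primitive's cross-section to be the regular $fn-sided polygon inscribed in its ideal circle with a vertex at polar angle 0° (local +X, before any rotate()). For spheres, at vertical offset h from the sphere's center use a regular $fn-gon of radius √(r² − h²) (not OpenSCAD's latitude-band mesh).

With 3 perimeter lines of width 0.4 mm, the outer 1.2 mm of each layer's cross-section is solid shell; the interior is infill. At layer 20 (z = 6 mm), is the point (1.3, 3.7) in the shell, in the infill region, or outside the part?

infill

At z = 6 mm: the r=5.5 cylinder gives a regular 16-gon of circumradius 5.5 (constant along its height); the r=12 sphere at (4.5, 16) slices to a regular 16-gon of circumradius 9.747 (√(r²−h²) with h=7 from center); the r=7 sphere at (15.5, 1) contributes a regular 16-gon of circumradius √(7²−6.5²) = 2.598; the 21.5×8.5 cube at (2.5, 7) contributes its full rectangle; After the difference (first − rest): starting from the r=5.5 cylinder, the r=12 sphere at (4.5, 16) misses the remaining region (no effect); the r=7 sphere at (15.5, 1) misses the remaining region (no effect); the 21.5×8.5 cube at (2.5, 7) misses the remaining region (no effect) — 1 connected region. Overall, the cross-section is a single solid region. The nearest boundary edge runs (0.00, 5.50)→(2.10, 5.08); distance from the point to it = 1.51 mm. The point is inside the cross-section and 1.51 mm from the nearest boundary — more than the 1.2 mm shell width (3 × 0.4), so it's in the infill interior.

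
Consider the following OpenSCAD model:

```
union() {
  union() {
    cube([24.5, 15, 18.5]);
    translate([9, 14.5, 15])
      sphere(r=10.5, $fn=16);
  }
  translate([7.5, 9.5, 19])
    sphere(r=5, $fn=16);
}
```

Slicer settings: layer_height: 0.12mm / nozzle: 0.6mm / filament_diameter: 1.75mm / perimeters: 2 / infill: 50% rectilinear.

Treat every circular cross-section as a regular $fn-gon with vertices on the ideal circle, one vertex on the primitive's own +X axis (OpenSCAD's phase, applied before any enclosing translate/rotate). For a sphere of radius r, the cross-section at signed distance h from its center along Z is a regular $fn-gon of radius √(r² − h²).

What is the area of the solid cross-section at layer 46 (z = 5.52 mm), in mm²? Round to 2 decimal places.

394.23 mm²

At z = 5.52 mm: the 24.5×15 cube contributes its full rectangle (area 367.50 mm²); the r=10.5 sphere at (9, 14.5) slices to a regular 16-gon of circumradius 4.514 (√(r²−h²) with h=9.48 from center) (area = (16/2)·4.514²·sin(360°/16) = 62.39 mm²); Combining (union): the regions partially overlap — summed areas 429.89 mm² minus the doubly-counted overlap 35.66 mm² gives 394.23 mm² — area = 394.23 mm²; the sphere at (7.5, 9.5) is not intersected at this z (|z−center|=13.480 > r=5); Merging all regions: only the result so far is present, so the union is just that shape — area = 394.23 mm². Overall, the cross-section is a single solid region. Net area = 394.23 mm².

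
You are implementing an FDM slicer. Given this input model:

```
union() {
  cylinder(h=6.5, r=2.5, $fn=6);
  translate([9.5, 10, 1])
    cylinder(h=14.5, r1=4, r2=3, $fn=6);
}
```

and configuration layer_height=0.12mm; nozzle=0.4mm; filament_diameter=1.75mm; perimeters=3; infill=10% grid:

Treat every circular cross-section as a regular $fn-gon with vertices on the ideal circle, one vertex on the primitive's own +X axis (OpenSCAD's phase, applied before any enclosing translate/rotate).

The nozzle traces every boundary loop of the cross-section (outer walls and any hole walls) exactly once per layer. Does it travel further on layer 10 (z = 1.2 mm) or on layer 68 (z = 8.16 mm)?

layer 10 (z = 1.2 mm)

Layer 10 (z = 1.2): the r=2.5 cylinder gives a regular 6-gon of circumradius 2.5 (constant along its height) (perimeter = 2·6·2.500·sin(180°/6) = 15.00 mm); the cone at (9.5, 10) (r1=4→r2=3) has section circumradius 3.986 here — a regular 6-gon (perimeter = 2·6·3.986·sin(180°/6) = 23.92 mm); Merging all regions: the 2 present regions are separate (no shared area or edge), so areas and boundary lengths simply add and each stays a separate island — boundary = 38.92 mm. So its perimeter = 38.92 mm. Layer 68 (z = 8.16): the cylinder does not reach this height (z outside [0, 6.5]); the cone at (9.5, 10) (r1=4→r2=3) has section circumradius 3.506 here — a regular 6-gon (perimeter = 2·6·3.506·sin(180°/6) = 21.04 mm); Combining (union): only the cone at (9.5, 10) is present, so the union is just that shape — boundary = 21.04 mm. So its perimeter = 21.04 mm. Layer 10 is larger (38.92 vs 21.04 mm).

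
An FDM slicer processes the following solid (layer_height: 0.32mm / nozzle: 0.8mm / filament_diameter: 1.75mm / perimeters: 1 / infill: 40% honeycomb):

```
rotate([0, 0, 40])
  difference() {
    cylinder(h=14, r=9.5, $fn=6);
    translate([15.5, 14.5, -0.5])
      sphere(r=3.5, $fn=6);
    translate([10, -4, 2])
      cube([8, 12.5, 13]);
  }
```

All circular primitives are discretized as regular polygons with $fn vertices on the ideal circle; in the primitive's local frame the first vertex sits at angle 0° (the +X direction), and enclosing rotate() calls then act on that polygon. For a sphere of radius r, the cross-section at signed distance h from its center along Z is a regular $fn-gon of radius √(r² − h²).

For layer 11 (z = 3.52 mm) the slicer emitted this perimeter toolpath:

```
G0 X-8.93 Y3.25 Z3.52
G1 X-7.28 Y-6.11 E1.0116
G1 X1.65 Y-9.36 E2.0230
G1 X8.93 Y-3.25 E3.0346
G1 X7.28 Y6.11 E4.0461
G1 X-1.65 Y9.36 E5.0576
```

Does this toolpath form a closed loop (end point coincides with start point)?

Start point (G0): (-8.93, 3.25). End point (last G1): the path does not return to the start — open.

no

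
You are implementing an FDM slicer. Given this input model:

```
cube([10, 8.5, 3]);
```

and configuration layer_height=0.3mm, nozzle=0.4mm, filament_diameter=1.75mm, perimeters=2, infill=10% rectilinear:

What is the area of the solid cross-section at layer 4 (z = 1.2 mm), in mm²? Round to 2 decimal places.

At z = 1.2 mm: the cube (footprint 10×8.5) is included at this height (area 85.00 mm²). Overall, the cross-section is a single solid region. Net area = 85.00 mm².

85.00 mm²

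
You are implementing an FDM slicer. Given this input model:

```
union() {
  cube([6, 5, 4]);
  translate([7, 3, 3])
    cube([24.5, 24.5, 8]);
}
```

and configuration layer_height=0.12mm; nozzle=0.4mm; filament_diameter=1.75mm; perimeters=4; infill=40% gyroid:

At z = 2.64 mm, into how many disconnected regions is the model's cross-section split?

At z = 2.64 mm: the 6×5 cube contributes its full rectangle; the cube at (7, 3) does not reach this height (z outside [3, 11]); Taking the union: only the 6×5 cube is present, so the union is just that shape — 1 connected region. The result has 1 disconnected region.

1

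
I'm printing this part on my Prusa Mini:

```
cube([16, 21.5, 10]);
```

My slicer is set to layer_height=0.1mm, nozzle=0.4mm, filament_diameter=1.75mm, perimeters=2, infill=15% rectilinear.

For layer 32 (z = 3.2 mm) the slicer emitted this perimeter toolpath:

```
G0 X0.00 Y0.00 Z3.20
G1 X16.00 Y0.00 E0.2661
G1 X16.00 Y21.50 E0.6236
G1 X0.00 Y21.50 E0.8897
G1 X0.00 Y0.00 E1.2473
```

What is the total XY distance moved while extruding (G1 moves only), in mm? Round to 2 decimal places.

75.00 mm

Sum the Euclidean lengths of each G1 segment: total = 75.00 mm.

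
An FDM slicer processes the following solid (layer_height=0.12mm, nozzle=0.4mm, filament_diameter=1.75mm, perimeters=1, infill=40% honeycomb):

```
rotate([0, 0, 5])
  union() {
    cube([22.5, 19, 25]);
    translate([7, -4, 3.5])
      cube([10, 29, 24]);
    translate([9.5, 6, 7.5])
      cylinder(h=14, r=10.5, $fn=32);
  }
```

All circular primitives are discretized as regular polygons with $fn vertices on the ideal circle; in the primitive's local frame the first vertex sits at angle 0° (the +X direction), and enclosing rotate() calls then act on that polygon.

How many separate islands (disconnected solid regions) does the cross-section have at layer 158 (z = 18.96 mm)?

At z = 18.96 mm: the cube (footprint 22.5×19) is included at this height; the cube at (7, -4) is present — its section is the full 10×29 rectangle; the cylinder at (9.5, 6): section is a regular 32-gon, circumradius r=10.5; Combining (union): the regions partially overlap (shared area 509.85 mm²), so overlapping operands fuse into one piece — 1 connected region; (whole slice rotated 5° about Z — lengths, areas and connectivity unchanged). Overall, the cross-section is a single solid region. Island count = 1.

1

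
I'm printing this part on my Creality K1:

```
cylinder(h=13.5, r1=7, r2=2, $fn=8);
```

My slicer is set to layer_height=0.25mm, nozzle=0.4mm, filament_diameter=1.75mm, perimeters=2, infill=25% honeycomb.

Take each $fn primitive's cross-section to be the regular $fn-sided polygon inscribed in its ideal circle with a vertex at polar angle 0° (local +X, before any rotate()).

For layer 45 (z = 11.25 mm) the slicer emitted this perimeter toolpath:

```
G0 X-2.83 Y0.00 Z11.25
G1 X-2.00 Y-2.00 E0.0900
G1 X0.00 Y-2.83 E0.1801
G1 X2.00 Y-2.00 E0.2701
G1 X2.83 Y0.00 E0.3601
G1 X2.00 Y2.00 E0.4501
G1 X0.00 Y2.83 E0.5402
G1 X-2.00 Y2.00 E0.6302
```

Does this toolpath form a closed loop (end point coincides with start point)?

no

Start point (G0): (-2.83, 0.00). End point (last G1): the path does not return to the start — open.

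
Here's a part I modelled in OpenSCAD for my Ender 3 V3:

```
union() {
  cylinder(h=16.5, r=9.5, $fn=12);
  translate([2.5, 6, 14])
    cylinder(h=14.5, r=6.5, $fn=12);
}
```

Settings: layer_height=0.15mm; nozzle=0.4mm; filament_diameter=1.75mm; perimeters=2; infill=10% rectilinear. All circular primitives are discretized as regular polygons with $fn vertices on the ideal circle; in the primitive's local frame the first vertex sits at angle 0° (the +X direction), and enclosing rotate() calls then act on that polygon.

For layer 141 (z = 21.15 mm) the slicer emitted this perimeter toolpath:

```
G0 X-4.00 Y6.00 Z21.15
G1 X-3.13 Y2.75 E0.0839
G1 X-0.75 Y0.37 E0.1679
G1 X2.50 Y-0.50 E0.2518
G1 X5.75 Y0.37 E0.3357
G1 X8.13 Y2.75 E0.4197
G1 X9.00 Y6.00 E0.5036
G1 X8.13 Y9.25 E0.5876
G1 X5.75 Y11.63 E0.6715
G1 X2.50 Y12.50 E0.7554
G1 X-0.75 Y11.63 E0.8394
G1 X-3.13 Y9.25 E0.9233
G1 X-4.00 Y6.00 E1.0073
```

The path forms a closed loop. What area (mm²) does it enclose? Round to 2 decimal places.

Apply the shoelace formula to the sequence of (X, Y) vertices; enclosed area = 126.77 mm².

126.77 mm²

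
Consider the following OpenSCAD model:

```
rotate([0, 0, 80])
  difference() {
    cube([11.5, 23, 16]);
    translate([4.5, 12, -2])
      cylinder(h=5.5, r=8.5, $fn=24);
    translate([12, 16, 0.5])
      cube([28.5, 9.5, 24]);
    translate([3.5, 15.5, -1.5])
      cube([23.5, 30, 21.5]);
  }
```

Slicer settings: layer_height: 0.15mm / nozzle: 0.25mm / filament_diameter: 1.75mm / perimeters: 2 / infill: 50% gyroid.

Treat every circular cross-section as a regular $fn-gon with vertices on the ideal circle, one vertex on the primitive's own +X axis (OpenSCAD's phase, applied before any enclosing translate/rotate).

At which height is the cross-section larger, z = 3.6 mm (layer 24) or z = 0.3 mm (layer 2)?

Layer 24 (z = 3.6): the cube (footprint 11.5×23) is included at this height (area 264.50 mm²); the cylinder at (4.5, 12) is not intersected at this z (z outside [-2, 3.5]); the cube at (12, 16) (footprint 28.5×9.5) is included at this height (area 270.75 mm²); the cube at (3.5, 15.5) (footprint 23.5×30) is included at this height (area 705.00 mm²); Taking the first minus the rest: starting from the 11.5×23 cube (264.50 mm²), the 28.5×9.5 cube at (12, 16) misses the remaining region (no effect); the 23.5×30 cube at (3.5, 15.5) partially overlaps it — only the 60.00 mm² overlap (of its 705.00 mm²) is removed, clipping the outline — area = 204.50 mm²; (whole slice rotated 80° about Z — lengths, areas and connectivity unchanged). So its area = 204.50 mm². Layer 2 (z = 0.3): the cube is present — its section is the full 11.5×23 rectangle (area 264.50 mm²); the r=8.5 cylinder at (4.5, 12) gives a regular 24-gon of circumradius 8.5 (constant along its height) (area = (24/2)·8.500²·sin(360°/24) = 224.40 mm²); the cube at (12, 16) is absent (z outside [0.5, 24.5]); the cube at (3.5, 15.5) is present — its section is the full 23.5×30 rectangle (area 705.00 mm²); After the difference (first − rest): starting from the 11.5×23 cube (264.50 mm²), the r=8.5 cylinder at (4.5, 12) partially overlaps it — only the 175.16 mm² overlap (of its 224.40 mm²) is removed, clipping the outline; the 23.5×30 cube at (3.5, 15.5) partially overlaps it — only the 28.14 mm² overlap (of its 705.00 mm²) is removed, clipping the outline — area = 61.20 mm²; (rotated 80° about Z; rotation is an isometry so areas/perimeters/island counts are preserved). So its area = 61.20 mm². Layer 24 is larger (204.50 vs 61.20 mm²).

layer 24 (z = 3.6 mm)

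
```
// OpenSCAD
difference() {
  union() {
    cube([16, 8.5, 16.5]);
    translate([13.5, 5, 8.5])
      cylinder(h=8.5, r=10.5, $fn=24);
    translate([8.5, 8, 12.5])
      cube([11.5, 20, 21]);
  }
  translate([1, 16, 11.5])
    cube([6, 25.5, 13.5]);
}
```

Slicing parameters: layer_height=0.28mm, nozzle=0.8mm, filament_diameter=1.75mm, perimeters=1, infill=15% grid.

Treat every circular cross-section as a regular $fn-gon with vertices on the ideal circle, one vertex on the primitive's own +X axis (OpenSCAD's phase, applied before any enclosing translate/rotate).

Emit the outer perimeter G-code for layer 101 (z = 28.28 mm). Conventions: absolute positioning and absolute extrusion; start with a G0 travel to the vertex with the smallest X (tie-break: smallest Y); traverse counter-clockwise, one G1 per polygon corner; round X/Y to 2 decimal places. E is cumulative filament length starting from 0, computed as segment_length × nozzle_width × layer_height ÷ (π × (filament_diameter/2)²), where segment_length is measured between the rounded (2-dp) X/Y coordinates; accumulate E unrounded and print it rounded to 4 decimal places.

At z = 28.28 mm: the cube does not reach this height (z outside [0, 16.5]); the cylinder at (13.5, 5) is absent (z outside [8.5, 17]); the cube at (8.5, 8) is present — its section is the full 11.5×20 rectangle; Taking the union: only the 11.5×20 cube at (8.5, 8) is present, so the union is just that shape — 1 connected region; the cube at (1, 16) does not reach this height (z outside [11.5, 25]); Taking the first minus the rest: none of the subtracted shapes is present at this height, so that combined region is unchanged — 1 connected region. The outline is a single polygon with 4 vertices. Extrusion per mm of travel: 0.8 × 0.28 / (π × 0.875²) = 0.093128. Accumulating E over each segment gives final E = 5.8671.

G0 X8.50 Y8.00 Z28.28
G1 X20.00 Y8.00 E1.0710
G1 X20.00 Y28.00 E2.9335
G1 X8.50 Y28.00 E4.0045
G1 X8.50 Y8.00 E5.8671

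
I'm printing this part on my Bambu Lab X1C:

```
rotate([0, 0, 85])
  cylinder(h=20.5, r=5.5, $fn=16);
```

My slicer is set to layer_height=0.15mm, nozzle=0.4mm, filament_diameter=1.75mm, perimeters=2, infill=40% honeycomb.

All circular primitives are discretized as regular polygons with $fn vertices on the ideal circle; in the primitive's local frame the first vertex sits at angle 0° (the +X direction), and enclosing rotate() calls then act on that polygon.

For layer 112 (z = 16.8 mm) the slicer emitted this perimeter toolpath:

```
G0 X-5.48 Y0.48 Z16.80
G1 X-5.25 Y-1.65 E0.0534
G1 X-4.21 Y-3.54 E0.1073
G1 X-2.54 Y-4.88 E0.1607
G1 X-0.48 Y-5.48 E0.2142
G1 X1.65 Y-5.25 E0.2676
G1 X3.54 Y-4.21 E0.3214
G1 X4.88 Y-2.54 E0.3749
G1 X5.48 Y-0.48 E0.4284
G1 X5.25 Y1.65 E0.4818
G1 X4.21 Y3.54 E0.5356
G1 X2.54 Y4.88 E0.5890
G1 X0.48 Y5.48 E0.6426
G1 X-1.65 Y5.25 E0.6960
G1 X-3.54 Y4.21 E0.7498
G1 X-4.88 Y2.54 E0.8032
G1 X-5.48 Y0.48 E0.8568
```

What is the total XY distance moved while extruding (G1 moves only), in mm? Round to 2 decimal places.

Sum the Euclidean lengths of each G1 segment: total = 34.35 mm.

34.35 mm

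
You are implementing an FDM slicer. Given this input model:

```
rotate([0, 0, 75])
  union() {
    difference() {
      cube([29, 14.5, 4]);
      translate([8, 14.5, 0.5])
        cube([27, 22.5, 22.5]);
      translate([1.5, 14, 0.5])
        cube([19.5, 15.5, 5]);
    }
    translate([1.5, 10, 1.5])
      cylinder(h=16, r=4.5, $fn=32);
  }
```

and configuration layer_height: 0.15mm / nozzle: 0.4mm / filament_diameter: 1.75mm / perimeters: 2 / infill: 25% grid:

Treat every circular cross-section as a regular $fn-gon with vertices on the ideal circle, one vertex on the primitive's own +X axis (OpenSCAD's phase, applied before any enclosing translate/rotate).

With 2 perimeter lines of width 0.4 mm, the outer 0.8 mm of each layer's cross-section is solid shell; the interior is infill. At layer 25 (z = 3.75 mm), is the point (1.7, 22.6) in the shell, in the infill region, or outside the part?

infill

At z = 3.75 mm: the 29×14.5 cube contributes its full rectangle; the 27×22.5 cube at (8, 14.5) contributes its full rectangle; the 19.5×15.5 cube at (1.5, 14) contributes its full rectangle; Subtracting the remaining from the first: starting from the 29×14.5 cube, the 27×22.5 cube at (8, 14.5) misses the remaining region (no effect); the 19.5×15.5 cube at (1.5, 14) partially overlaps it — only the 9.75 mm² overlap (of its 302.25 mm²) is removed, clipping the outline — 1 connected region; the cylinder at (1.5, 10): section is a regular 32-gon, circumradius r=4.5; Merging all regions: the regions partially overlap (shared area 44.14 mm²), so overlapping operands fuse into one piece — 1 connected region; (rotated 75° about Z; rotation is an isometry so areas/perimeters/island counts are preserved). Overall, the cross-section is a single solid region. Undo the 75° rotation: the query point maps to (22.270, 4.207) in the un-rotated model frame. The nearest boundary edge runs (29.00, 0.00)→(0.00, 0.00); distance from the point to it = 4.21 mm. The point is inside the cross-section and 4.21 mm from the nearest boundary — more than the 0.8 mm shell width (2 × 0.4), so it's in the infill interior.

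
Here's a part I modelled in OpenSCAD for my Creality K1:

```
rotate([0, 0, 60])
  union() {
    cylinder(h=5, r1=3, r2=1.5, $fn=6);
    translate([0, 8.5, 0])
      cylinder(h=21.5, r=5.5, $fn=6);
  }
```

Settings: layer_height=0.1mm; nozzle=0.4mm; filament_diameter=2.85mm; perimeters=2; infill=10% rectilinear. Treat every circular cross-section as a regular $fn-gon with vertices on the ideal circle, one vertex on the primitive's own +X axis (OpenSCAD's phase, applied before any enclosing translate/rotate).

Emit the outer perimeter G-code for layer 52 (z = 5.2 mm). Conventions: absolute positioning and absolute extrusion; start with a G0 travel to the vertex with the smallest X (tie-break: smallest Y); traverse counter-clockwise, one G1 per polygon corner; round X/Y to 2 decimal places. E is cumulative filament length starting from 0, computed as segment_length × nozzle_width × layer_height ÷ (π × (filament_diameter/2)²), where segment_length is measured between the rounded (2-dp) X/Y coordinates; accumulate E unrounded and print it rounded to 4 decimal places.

At z = 5.2 mm: the cone is not intersected at this z (z outside [0, 5]); the cylinder at (0, 8.5): section is a regular 6-gon, circumradius r=5.5; Merging all regions: only the r=5.5 cylinder at (0, 8.5) is present, so the union is just that shape — 1 connected region; (whole slice rotated 60° about Z — lengths, areas and connectivity unchanged). The outline is a single polygon with 6 vertices. Extrusion per mm of travel: 0.4 × 0.1 / (π × 1.425²) = 0.006270. Accumulating E over each segment gives final E = 0.2068.

G0 X-12.86 Y4.25 Z5.20
G1 X-10.11 Y-0.51 E0.0345
G1 X-4.61 Y-0.51 E0.0690
G1 X-1.86 Y4.25 E0.1034
G1 X-4.61 Y9.01 E0.1379
G1 X-10.11 Y9.01 E0.1724
G1 X-12.86 Y4.25 E0.2068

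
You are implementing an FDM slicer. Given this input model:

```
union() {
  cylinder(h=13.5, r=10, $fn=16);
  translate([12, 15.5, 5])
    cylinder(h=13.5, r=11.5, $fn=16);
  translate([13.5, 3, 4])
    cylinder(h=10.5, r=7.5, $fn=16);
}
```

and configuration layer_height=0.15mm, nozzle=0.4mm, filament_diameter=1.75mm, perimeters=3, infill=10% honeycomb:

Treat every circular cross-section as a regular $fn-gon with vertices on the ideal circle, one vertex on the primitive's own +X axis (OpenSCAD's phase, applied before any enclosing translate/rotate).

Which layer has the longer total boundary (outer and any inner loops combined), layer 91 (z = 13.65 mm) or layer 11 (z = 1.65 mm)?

layer 91 (z = 13.65 mm)

Layer 91 (z = 13.65): the cylinder is absent (z outside [0, 13.5]); the r=11.5 cylinder at (12, 15.5) contributes a regular 16-gon of circumradius 11.5 (perimeter = 2·16·11.500·sin(180°/16) = 71.79 mm); the r=7.5 cylinder at (13.5, 3) gives a regular 16-gon of circumradius 7.5 (constant along its height) (perimeter = 2·16·7.500·sin(180°/16) = 46.82 mm); Merging all regions: the regions partially overlap (shared area 57.23 mm²), so the edge portions inside another operand are dropped and the merged outline is re-measured after clipping — boundary = 88.01 mm. So its perimeter = 88.01 mm. Layer 11 (z = 1.65): the cylinder: section is a regular 16-gon, circumradius r=10 (perimeter = 2·16·10.000·sin(180°/16) = 62.43 mm); the cylinder at (12, 15.5) is not intersected at this z (z outside [5, 18.5]); the cylinder at (13.5, 3) is absent (z outside [4, 14.5]); Taking the union: only the r=10 cylinder is present, so the union is just that shape — boundary = 62.43 mm. So its perimeter = 62.43 mm. Layer 91 is larger (88.01 vs 62.43 mm).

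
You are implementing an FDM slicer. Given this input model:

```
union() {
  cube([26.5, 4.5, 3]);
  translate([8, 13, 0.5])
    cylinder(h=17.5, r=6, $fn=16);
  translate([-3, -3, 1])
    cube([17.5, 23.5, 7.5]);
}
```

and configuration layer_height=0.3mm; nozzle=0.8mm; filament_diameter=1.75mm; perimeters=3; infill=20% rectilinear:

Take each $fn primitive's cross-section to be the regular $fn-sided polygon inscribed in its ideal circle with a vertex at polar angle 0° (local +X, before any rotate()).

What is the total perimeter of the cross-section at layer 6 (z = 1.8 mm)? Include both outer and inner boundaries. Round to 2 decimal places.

At z = 1.8 mm: the cube is present — its section is the full 26.5×4.5 rectangle (perimeter 62.00 mm); the cylinder at (8, 13): section is a regular 16-gon, circumradius r=6 (perimeter = 2·16·6.000·sin(180°/16) = 37.46 mm); the cube at (-3, -3) (footprint 17.5×23.5) is included at this height (perimeter 82.00 mm); Taking the union: the regions partially overlap (shared area 175.46 mm²), so the edge portions inside another operand are dropped and the merged outline is re-measured after clipping — boundary = 106.00 mm. Overall, the cross-section is a single solid region. Total boundary length (outer) = 106.00 mm.

106.00 mm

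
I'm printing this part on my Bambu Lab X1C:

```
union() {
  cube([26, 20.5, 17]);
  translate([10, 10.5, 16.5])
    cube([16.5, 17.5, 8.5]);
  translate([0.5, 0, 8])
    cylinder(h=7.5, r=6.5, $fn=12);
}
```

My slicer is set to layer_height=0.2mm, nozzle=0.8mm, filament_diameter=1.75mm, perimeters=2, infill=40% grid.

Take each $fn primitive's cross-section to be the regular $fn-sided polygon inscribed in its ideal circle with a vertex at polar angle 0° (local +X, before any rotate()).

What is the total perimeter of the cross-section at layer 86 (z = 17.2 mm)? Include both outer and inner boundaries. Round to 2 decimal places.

68.00 mm

At z = 17.2 mm: the cube is absent (z outside [0, 17]); the cube at (10, 10.5) (footprint 16.5×17.5) is included at this height (perimeter 68.00 mm); the cylinder at (0.5, 0) does not reach this height (z outside [8, 15.5]); Combining (union): only the 16.5×17.5 cube at (10, 10.5) is present, so the union is just that shape — boundary = 68.00 mm. Overall, the cross-section is a single solid region. Total boundary length (outer) = 68.00 mm.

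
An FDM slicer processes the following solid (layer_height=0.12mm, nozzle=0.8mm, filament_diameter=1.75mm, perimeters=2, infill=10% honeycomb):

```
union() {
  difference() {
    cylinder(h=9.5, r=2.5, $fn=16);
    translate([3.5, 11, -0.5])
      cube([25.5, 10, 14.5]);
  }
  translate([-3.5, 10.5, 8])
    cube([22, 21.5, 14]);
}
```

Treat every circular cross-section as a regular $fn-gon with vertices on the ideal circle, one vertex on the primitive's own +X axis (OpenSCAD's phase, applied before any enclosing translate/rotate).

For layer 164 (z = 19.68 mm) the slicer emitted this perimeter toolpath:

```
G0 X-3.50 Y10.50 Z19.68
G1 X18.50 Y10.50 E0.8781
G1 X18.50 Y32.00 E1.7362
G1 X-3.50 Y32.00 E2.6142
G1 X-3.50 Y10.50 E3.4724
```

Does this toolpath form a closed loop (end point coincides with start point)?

Start point (G0): (-3.50, 10.50). End point (last G1): the path returns to the start — closed.

yes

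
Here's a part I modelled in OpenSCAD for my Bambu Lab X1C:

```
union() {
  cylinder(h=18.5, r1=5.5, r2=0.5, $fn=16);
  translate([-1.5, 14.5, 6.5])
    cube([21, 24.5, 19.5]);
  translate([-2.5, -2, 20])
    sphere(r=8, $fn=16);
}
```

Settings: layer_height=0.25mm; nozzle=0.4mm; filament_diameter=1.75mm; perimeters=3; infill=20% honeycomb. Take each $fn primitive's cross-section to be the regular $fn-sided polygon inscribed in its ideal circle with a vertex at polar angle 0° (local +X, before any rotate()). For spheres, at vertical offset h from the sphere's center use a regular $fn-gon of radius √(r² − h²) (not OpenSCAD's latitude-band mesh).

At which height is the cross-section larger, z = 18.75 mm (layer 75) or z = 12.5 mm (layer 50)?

layer 75 (z = 18.75 mm)

Layer 75 (z = 18.75): the cone is not intersected at this z (z outside [0, 18.5]); the cube at (-1.5, 14.5) is present — its section is the full 21×24.5 rectangle (area 514.50 mm²); the r=8 sphere at (-2.5, -2) contributes a regular 16-gon of circumradius √(8²−1.25²) = 7.902 (area = (16/2)·7.902²·sin(360°/16) = 191.15 mm²); Combining (union): the 2 present regions are separate (no shared area or edge), so areas and boundary lengths simply add and each stays a separate island — area = 705.65 mm². So its area = 705.65 mm². Layer 50 (z = 12.5): the cone: at t=0.676 of its height the radius interpolates to r₁+(r₂−r₁)t = 2.122, giving a regular 16-gon of that circumradius (area = (16/2)·2.122²·sin(360°/16) = 13.78 mm²); the cube at (-1.5, 14.5) is present — its section is the full 21×24.5 rectangle (area 514.50 mm²); the r=8 sphere at (-2.5, -2) slices to a regular 16-gon of circumradius 2.784 (√(r²−h²) with h=7.5 from center) (area = (16/2)·2.784²·sin(360°/16) = 23.73 mm²); Combining (union): the regions partially overlap — summed areas 552.01 mm² minus the doubly-counted overlap 4.07 mm² gives 547.93 mm² — area = 547.93 mm². So its area = 547.93 mm². Layer 75 is larger (705.65 vs 547.93 mm²).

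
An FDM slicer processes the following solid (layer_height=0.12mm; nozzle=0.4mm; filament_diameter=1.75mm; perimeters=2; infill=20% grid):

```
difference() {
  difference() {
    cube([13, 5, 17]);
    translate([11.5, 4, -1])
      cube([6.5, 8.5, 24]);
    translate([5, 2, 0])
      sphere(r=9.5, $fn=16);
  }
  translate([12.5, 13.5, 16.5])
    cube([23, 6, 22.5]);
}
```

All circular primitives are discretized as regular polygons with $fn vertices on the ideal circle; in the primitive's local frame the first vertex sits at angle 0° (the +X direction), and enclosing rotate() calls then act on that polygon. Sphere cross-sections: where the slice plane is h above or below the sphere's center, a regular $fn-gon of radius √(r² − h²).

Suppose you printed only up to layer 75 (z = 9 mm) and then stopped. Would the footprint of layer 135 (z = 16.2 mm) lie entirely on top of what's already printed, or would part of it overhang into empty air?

Compare the two slices. At z = 9: the cube (footprint 13×5) is included at this height (area 65.00 mm²); the cube at (11.5, 4) is present — its section is the full 6.5×8.5 rectangle (area 55.25 mm²); the r=9.5 sphere at (5, 2) slices to a regular 16-gon of circumradius 3.041 (√(r²−h²) with h=9 from center) (area = (16/2)·3.041²·sin(360°/16) = 28.32 mm²); After the difference (first − rest): starting from the 13×5 cube (65.00 mm²), the 6.5×8.5 cube at (11.5, 4) partially overlaps it — only the 1.50 mm² overlap (of its 55.25 mm²) is removed, clipping the outline; the r=9.5 sphere at (5, 2) partially overlaps it — only the 25.19 mm² overlap (of its 28.32 mm²) is removed, clipping the outline — area = 38.31 mm²; the cube at (12.5, 13.5) does not reach this height (z outside [16.5, 39]); Taking the first minus the rest: none of the subtracted shapes is present at this height, so the result so far is unchanged — area = 38.31 mm². At z = 16.2: the cube is present — its section is the full 13×5 rectangle (area 65.00 mm²); the 6.5×8.5 cube at (11.5, 4) contributes its full rectangle (area 55.25 mm²); the sphere at (5, 2) is absent (|z−center|=16.200 > r=9.5); After the difference (first − rest): starting from the 13×5 cube (65.00 mm²), the 6.5×8.5 cube at (11.5, 4) partially overlaps it — only the 1.50 mm² overlap (of its 55.25 mm²) is removed, clipping the outline — area = 63.50 mm²; the cube at (12.5, 13.5) is absent (z outside [16.5, 39]); Taking the first minus the rest: none of the subtracted shapes is present at this height, so that combined region is unchanged — area = 63.50 mm². Checking containment: at z = 16.2 the cross-section extends beyond the z = 9 cross-section by about 25.19 mm².

part overhangs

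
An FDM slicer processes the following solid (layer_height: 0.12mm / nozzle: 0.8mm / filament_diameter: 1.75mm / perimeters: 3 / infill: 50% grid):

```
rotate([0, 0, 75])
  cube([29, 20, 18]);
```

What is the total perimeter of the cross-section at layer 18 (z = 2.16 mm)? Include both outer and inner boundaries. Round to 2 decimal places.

At z = 2.16 mm: the cube is present — its section is the full 29×20 rectangle (perimeter 98.00 mm); (rotated 75° about Z; rotation is an isometry so areas/perimeters/island counts are preserved). Overall, the cross-section is a single solid region. Total boundary length (outer) = 98.00 mm.

98.00 mm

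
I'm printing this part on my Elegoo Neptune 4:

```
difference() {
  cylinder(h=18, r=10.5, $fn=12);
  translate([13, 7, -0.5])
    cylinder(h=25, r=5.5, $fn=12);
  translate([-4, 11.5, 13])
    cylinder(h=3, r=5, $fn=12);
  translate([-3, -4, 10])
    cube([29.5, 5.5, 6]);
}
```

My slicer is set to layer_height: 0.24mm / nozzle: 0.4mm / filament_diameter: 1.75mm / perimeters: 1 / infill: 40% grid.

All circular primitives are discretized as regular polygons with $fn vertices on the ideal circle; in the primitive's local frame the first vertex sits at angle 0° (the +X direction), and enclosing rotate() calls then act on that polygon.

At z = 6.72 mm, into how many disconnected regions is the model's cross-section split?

1

At z = 6.72 mm: the r=10.5 cylinder gives a regular 12-gon of circumradius 10.5 (constant along its height); the cylinder at (13, 7): section is a regular 12-gon, circumradius r=5.5; the cylinder at (-4, 11.5) is not intersected at this z (z outside [13, 16]); the cube at (-3, -4) does not reach this height (z outside [10, 16]); After the difference (first − rest): starting from the r=10.5 cylinder, the r=5.5 cylinder at (13, 7) partially overlaps it — only the 2.85 mm² overlap (of its 90.75 mm²) is removed, clipping the outline — 1 connected region. The result has 1 disconnected region.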